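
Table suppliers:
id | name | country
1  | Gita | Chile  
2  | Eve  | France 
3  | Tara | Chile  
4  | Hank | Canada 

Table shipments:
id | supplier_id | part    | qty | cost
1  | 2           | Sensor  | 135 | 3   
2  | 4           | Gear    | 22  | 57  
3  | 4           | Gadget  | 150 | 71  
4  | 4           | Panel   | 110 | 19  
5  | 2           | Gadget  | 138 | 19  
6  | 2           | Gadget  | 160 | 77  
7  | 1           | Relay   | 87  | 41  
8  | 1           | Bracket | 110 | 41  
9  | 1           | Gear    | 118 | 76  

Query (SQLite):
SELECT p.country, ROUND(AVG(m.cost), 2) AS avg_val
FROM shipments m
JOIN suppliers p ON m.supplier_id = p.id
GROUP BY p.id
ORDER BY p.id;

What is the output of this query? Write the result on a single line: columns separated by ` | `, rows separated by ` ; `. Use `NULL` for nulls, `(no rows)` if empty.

Chile | 52.67 ; France | 33 ; Canada | 49

Join each shipments row to its suppliers via supplier_id.
Group joined rows by suppliers.id; compute ROUND(AVG(m.cost), 2) per group.
  1: ids {7, 8, 9} → ROUND(AVG(m.cost), 2)=52.67
  2: ids {1, 5, 6} → ROUND(AVG(m.cost), 2)=33
  4: ids {2, 3, 4} → ROUND(AVG(m.cost), 2)=49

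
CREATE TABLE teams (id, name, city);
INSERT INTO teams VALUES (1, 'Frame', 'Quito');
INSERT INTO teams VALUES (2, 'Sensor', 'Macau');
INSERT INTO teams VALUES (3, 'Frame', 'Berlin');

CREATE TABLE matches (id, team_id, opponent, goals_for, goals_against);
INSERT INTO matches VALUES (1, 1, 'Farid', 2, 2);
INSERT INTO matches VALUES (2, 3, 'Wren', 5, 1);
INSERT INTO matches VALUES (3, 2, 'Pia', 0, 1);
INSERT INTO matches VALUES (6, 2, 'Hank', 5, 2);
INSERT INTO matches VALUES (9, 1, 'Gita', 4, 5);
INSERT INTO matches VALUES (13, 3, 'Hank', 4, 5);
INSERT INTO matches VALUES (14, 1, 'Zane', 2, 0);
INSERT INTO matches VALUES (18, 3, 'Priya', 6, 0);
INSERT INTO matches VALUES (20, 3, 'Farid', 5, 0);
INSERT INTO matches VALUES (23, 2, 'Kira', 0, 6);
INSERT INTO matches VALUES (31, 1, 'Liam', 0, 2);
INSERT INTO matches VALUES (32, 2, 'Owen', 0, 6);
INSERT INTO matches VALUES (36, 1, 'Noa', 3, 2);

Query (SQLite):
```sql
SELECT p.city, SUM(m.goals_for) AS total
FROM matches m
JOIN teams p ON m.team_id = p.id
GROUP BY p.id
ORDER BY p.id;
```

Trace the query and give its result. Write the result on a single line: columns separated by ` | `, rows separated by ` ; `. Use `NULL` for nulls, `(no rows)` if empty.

Join each matches row to its teams via team_id.
Group joined rows by teams.id; compute SUM(m.goals_for) per group.
  1: ids {1, 9, 14, 31, 36} → SUM(m.goals_for)=11
  2: ids {3, 6, 23, 32} → SUM(m.goals_for)=5
  3: ids {2, 13, 18, 20} → SUM(m.goals_for)=20

Quito | 11 ; Macau | 5 ; Berlin | 20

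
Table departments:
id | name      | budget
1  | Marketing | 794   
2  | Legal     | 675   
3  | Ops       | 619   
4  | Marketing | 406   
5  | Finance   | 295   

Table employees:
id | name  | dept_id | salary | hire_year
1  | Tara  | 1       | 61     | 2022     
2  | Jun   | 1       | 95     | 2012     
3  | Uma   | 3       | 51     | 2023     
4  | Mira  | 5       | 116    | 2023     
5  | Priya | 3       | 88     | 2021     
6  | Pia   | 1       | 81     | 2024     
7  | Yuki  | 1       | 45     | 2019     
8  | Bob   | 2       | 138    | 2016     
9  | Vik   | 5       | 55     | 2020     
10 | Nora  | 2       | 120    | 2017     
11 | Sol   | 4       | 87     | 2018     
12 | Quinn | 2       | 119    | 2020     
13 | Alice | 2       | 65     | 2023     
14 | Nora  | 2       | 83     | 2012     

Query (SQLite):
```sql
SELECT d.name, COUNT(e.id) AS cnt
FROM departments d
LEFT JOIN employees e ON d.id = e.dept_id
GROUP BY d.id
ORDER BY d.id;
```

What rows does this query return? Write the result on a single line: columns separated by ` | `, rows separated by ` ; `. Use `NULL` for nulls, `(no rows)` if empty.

Marketing | 4 ; Legal | 5 ; Ops | 2 ; Marketing | 1 ; Finance | 2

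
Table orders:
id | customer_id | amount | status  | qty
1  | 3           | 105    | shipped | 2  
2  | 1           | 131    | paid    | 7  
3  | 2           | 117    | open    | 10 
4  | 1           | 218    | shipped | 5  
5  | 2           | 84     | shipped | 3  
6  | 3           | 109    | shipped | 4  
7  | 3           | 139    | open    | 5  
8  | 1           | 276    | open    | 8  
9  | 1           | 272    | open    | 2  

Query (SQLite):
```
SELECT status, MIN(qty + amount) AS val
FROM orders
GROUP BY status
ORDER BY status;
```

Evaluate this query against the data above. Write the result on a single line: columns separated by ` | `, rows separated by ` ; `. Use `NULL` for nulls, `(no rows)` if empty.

For each row compute qty + amount.
Group by status; take MIN of the expression per group.
  open: ids {3, 7, 8, 9} → MIN(qty + amount)=127
  paid: ids {2} → MIN(qty + amount)=138
  shipped: ids {1, 4, 5, 6} → MIN(qty + amount)=87

open | 127 ; paid | 138 ; shipped | 87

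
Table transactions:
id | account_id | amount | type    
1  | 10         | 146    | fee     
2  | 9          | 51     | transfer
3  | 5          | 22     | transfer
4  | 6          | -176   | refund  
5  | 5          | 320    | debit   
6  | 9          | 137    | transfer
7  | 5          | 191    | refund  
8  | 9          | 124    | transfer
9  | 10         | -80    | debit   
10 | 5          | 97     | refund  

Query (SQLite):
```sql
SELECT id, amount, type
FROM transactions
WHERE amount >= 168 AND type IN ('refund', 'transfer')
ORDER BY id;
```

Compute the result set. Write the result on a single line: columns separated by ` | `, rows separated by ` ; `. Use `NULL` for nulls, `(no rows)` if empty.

amount >= 168: ids {5, 7}
type IN ('refund', 'transfer'): ids {2, 3, 4, 6, 7, 8, 10}
Combine with AND.

7 | 191 | refund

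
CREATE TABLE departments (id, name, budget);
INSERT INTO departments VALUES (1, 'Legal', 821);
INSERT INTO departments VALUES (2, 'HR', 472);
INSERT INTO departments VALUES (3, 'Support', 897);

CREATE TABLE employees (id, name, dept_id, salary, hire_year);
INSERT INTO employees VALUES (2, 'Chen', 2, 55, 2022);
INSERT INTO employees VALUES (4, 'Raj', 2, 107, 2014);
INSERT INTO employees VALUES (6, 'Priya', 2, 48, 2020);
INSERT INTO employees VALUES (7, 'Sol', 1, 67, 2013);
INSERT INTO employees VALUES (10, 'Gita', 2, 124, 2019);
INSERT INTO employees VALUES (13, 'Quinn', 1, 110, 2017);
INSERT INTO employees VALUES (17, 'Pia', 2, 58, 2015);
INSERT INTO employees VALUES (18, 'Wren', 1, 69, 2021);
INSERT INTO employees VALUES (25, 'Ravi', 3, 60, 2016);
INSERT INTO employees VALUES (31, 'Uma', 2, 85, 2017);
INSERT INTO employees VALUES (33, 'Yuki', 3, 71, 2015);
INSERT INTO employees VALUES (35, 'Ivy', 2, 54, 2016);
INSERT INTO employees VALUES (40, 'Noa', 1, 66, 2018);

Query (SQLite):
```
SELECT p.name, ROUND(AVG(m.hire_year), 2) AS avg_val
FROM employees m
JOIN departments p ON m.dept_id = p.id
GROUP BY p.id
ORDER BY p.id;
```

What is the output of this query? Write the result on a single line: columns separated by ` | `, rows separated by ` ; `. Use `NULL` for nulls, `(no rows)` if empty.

Join each employees row to its departments via dept_id.
Group joined rows by departments.id; compute ROUND(AVG(m.hire_year), 2) per group.
  1: ids {7, 13, 18, 40} → ROUND(AVG(m.hire_year), 2)=2017.25
  2: ids {2, 4, 6, 10, 17, 31, 35} → ROUND(AVG(m.hire_year), 2)=2017.57
  3: ids {25, 33} → ROUND(AVG(m.hire_year), 2)=2015.5

Legal | 2017.25 ; HR | 2017.57 ; Support | 2015.5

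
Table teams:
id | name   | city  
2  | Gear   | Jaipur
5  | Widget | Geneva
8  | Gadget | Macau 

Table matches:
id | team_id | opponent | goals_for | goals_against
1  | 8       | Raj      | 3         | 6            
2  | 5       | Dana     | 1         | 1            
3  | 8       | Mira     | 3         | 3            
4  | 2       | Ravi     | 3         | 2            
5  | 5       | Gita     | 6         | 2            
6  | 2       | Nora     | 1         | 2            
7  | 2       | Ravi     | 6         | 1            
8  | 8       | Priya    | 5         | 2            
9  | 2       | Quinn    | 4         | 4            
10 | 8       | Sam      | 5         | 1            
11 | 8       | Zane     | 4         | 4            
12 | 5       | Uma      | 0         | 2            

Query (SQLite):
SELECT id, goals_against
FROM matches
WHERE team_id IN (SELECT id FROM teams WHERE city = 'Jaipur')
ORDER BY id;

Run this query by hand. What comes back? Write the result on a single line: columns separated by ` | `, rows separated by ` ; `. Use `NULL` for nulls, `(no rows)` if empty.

Inner query: teams.id where city = 'Jaipur'.
Outer: keep matches rows whose team_id is in that set.
Inner query → {2}

4 | 2 ; 6 | 2 ; 7 | 1 ; 9 | 4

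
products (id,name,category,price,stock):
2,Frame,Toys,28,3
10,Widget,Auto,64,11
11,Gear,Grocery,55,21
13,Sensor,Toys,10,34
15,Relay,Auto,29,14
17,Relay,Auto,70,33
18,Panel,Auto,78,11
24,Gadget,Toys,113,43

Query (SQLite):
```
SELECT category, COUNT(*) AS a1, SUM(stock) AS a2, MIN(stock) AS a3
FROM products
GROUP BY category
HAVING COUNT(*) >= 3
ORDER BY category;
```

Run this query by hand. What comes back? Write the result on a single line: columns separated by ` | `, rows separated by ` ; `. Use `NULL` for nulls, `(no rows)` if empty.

Auto | 4 | 69 | 11 ; Toys | 3 | 80 | 3

Group products by category.
Per group compute: COUNT(*), SUM(stock), MIN(stock).
HAVING: drop groups with fewer than 3 rows.
  Auto: ids {10, 15, 17, 18} → COUNT(*)=4, SUM(stock)=69, MIN(stock)=11
  Grocery: ids {11} → COUNT(*)=1, SUM(stock)=21, MIN(stock)=21
  Toys: ids {2, 13, 24} → COUNT(*)=3, SUM(stock)=80, MIN(stock)=3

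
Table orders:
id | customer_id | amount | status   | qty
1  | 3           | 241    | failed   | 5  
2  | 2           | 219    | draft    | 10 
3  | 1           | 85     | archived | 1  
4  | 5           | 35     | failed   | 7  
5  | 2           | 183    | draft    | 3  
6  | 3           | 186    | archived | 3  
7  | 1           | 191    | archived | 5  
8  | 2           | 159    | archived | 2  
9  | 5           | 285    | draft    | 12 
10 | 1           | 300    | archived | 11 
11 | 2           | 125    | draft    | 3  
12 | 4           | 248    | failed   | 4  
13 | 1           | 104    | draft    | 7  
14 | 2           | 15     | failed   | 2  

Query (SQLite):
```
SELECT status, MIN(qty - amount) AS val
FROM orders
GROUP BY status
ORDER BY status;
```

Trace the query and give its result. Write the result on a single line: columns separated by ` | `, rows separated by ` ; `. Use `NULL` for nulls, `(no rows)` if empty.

For each row compute qty - amount.
Group by status; take MIN of the expression per group.
  archived: ids {3, 6, 7, 8, 10} → MIN(qty - amount)=-289
  draft: ids {2, 5, 9, 11, 13} → MIN(qty - amount)=-273
  failed: ids {1, 4, 12, 14} → MIN(qty - amount)=-244

archived | -289 ; draft | -273 ; failed | -244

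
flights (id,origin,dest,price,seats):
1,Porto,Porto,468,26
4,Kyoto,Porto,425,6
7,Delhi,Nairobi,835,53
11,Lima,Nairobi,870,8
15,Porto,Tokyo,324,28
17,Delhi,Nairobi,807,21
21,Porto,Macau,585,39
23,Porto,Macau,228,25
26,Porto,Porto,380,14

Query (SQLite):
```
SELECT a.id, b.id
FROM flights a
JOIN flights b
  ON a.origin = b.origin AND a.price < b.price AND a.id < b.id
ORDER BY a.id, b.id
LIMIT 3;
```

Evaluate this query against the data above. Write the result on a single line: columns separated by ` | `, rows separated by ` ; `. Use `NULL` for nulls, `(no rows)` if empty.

Pairs (a,b) with same origin, a.price < b.price, a.id < b.id.
origin groups: Delhi:{7,17} Kyoto:{4} Lima:{11} Porto:{1,15,21,23,26}
Ordered by (a.id, b.id); first 3.

1 | 21 ; 15 | 21 ; 15 | 26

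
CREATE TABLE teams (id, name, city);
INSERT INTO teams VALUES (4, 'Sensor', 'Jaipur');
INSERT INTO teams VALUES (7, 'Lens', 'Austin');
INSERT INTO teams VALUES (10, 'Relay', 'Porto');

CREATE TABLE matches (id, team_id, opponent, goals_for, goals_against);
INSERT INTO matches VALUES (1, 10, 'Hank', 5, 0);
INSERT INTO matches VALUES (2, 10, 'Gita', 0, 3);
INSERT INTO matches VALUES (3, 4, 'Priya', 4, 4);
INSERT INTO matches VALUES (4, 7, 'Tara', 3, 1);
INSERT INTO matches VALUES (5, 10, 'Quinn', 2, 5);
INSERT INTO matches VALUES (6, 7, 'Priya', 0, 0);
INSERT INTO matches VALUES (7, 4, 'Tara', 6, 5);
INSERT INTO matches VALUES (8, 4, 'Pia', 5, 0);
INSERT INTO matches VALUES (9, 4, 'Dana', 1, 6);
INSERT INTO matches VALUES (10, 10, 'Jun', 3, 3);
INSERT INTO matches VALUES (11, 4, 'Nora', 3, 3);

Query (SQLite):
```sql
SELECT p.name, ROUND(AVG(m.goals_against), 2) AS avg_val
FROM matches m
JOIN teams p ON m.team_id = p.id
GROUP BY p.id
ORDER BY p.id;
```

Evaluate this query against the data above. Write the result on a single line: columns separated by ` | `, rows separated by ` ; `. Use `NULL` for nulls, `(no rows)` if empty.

Join each matches row to its teams via team_id.
Group joined rows by teams.id; compute ROUND(AVG(m.goals_against), 2) per group.
  4: ids {3, 7, 8, 9, 11} → ROUND(AVG(m.goals_against), 2)=3.6
  7: ids {4, 6} → ROUND(AVG(m.goals_against), 2)=0.5
  10: ids {1, 2, 5, 10} → ROUND(AVG(m.goals_against), 2)=2.75

Sensor | 3.6 ; Lens | 0.5 ; Relay | 2.75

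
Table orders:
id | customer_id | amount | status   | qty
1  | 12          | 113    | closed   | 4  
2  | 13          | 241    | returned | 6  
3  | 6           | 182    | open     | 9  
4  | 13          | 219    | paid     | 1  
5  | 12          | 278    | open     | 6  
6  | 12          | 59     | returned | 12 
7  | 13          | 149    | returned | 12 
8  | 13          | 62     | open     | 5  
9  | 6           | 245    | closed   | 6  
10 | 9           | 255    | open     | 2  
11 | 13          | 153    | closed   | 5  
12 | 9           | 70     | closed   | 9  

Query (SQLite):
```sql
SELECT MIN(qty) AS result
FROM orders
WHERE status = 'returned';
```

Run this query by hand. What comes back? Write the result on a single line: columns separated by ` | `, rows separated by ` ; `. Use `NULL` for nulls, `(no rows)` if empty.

6

Rows where status='returned' → qty values: [6, 12, 12].
MIN of non-NULL values = 6.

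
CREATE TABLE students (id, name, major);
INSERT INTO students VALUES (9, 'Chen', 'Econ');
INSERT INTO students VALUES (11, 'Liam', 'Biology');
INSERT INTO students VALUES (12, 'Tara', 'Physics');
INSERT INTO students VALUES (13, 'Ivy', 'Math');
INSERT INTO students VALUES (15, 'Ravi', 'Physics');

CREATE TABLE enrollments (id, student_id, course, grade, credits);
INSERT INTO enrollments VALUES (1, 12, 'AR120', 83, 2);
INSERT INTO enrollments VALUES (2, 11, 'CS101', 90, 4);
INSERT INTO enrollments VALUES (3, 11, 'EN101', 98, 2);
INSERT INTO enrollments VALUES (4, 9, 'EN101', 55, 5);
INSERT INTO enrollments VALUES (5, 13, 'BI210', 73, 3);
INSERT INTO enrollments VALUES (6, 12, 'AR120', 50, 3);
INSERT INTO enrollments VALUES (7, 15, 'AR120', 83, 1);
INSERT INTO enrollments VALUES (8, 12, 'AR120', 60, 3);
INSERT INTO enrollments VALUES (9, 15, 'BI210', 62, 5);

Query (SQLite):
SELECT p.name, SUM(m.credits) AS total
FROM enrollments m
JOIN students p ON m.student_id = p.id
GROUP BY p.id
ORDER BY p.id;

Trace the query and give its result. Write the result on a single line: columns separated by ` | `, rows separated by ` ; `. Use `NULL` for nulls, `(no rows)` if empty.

Chen | 5 ; Liam | 6 ; Tara | 8 ; Ivy | 3 ; Ravi | 6

Join each enrollments row to its students via student_id.
Group joined rows by students.id; compute SUM(m.credits) per group.
  9: ids {4} → SUM(m.credits)=5
  11: ids {2, 3} → SUM(m.credits)=6
  12: ids {1, 6, 8} → SUM(m.credits)=8
  13: ids {5} → SUM(m.credits)=3
  15: ids {7, 9} → SUM(m.credits)=6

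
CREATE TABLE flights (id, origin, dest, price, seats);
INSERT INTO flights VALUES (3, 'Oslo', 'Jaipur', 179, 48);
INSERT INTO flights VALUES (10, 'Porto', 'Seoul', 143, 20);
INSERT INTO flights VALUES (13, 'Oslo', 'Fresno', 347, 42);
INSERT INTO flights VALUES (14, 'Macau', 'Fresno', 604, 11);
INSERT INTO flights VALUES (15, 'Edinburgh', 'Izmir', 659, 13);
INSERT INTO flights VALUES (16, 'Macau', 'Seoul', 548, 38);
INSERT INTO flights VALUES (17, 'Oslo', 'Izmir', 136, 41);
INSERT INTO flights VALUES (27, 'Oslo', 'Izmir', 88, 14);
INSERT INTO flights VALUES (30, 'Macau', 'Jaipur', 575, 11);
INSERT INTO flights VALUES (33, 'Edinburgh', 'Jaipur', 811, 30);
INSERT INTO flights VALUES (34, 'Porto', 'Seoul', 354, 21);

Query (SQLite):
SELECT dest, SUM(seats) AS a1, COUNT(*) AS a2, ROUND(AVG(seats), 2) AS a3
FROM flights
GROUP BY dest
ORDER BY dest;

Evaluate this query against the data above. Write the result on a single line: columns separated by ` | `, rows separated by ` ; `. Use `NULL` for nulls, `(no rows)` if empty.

Fresno | 53 | 2 | 26.5 ; Izmir | 68 | 3 | 22.67 ; Jaipur | 89 | 3 | 29.67 ; Seoul | 79 | 3 | 26.33

Group flights by dest.
Per group compute: SUM(seats), COUNT(*), ROUND(AVG(seats), 2).
  Fresno: ids {13, 14} → SUM(seats)=53, COUNT(*)=2, ROUND(AVG(seats), 2)=26.5
  Izmir: ids {15, 17, 27} → SUM(seats)=68, COUNT(*)=3, ROUND(AVG(seats), 2)=22.67
  Jaipur: ids {3, 30, 33} → SUM(seats)=89, COUNT(*)=3, ROUND(AVG(seats), 2)=29.67
  Seoul: ids {10, 16, 34} → SUM(seats)=79, COUNT(*)=3, ROUND(AVG(seats), 2)=26.33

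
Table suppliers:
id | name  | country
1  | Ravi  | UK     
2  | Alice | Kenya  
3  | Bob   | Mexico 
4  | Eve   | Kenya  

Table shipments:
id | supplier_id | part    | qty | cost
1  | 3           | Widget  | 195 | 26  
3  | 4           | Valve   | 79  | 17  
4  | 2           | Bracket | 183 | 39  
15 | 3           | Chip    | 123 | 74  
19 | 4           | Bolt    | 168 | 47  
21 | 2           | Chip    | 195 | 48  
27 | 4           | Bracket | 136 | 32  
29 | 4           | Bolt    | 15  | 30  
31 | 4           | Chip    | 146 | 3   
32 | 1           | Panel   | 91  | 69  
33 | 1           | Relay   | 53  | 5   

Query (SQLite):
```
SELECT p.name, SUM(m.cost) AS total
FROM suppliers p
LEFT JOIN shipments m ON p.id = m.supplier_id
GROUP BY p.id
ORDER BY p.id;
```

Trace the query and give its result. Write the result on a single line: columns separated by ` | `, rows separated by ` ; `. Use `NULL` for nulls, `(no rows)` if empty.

LEFT JOIN keeps every suppliers row; unmatched ones get NULL for shipments columns.
Group by suppliers.id and compute SUM(m.cost). SUM over an all-NULL group is NULL.
  1: ids {32, 33} → SUM(m.cost)=74
  2: ids {4, 21} → SUM(m.cost)=87
  3: ids {1, 15} → SUM(m.cost)=100
  4: ids {3, 19, 27, 29, 31} → SUM(m.cost)=129

Ravi | 74 ; Alice | 87 ; Bob | 100 ; Eve | 129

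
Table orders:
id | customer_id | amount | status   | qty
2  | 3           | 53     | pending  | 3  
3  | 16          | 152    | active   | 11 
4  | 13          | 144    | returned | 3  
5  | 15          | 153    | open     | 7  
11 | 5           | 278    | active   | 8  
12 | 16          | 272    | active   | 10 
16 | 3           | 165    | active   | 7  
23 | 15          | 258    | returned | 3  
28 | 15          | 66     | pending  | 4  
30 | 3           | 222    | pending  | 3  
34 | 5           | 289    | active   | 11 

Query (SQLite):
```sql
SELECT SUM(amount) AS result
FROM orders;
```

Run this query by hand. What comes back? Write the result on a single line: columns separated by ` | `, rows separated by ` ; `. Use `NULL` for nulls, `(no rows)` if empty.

2052

All amount values: [53, 152, 144, 153, 278, 272, 165, 258, 66, 222, 289].
SUM of non-NULL values = 2052.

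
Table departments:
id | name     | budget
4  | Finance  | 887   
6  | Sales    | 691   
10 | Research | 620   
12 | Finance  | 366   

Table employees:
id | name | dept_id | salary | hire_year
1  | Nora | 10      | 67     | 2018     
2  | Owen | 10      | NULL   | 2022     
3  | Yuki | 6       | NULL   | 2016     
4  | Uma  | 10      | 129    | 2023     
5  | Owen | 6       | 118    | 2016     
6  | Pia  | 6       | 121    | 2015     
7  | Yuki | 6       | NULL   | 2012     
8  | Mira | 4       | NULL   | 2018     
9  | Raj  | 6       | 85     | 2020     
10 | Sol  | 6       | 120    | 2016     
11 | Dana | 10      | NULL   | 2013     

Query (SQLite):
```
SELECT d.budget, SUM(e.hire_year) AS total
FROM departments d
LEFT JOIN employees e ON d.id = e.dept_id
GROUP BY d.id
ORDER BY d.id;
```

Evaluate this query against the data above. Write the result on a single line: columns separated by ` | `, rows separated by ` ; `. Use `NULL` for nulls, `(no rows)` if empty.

LEFT JOIN keeps every departments row; unmatched ones get NULL for employees columns.
Group by departments.id and compute SUM(e.hire_year). SUM over an all-NULL group is NULL.
  4: ids {8} → SUM(e.hire_year)=2018
  6: ids {3, 5, 6, 7, 9, 10} → SUM(e.hire_year)=12095
  10: ids {1, 2, 4, 11} → SUM(e.hire_year)=8076
  12: ids {—} → SUM(e.hire_year)=NULL

887 | 2018 ; 691 | 12095 ; 620 | 8076 ; 366 | NULL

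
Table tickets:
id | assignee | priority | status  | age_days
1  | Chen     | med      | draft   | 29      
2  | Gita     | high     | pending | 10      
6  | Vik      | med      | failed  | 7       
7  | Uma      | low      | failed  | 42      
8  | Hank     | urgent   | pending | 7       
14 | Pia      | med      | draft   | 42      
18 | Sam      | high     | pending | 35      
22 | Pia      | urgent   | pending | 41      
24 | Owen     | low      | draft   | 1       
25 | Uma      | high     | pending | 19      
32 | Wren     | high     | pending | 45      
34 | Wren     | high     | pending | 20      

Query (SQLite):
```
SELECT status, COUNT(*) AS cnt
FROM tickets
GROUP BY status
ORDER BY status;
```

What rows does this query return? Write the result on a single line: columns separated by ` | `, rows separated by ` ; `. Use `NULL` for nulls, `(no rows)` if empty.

Partition tickets by status; compute COUNT(*) within each group.
  draft: ids {1, 14, 24} → COUNT(*)=3
  failed: ids {6, 7} → COUNT(*)=2
  pending: ids {2, 8, 18, 22, 25, 32, 34} → COUNT(*)=7

draft | 3 ; failed | 2 ; pending | 7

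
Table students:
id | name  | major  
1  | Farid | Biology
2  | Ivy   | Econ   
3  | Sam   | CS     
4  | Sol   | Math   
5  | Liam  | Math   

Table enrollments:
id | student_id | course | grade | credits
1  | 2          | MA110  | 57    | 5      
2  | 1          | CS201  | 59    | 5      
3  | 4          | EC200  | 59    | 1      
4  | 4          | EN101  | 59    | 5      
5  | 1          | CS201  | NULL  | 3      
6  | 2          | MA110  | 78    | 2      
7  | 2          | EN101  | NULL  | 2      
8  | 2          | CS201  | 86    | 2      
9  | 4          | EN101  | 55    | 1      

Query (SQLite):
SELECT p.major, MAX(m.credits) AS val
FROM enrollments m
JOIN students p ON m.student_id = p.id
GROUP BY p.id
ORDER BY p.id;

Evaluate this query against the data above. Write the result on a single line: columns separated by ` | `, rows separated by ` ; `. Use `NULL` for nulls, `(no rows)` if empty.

Join each enrollments row to its students via student_id.
Group joined rows by students.id; compute MAX(m.credits) per group.
  1: ids {2, 5} → MAX(m.credits)=5
  2: ids {1, 6, 7, 8} → MAX(m.credits)=5
  4: ids {3, 4, 9} → MAX(m.credits)=5

Biology | 5 ; Econ | 5 ; Math | 5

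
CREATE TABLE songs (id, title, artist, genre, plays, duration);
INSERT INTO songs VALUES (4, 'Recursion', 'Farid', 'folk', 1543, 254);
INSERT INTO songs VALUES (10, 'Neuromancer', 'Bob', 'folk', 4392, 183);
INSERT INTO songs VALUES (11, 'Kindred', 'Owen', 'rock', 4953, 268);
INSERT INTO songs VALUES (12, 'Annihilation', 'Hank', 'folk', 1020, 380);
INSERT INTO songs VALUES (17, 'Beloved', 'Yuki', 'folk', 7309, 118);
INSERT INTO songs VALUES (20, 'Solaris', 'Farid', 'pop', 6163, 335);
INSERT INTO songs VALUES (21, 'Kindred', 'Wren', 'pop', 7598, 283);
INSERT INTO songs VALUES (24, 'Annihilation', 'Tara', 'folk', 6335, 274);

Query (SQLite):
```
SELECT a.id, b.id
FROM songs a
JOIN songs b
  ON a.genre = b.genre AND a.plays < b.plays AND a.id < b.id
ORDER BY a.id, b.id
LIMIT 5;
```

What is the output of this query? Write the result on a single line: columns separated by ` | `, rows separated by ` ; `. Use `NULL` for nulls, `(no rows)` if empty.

4 | 10 ; 4 | 17 ; 4 | 24 ; 10 | 17 ; 10 | 24

Pairs (a,b) with same genre, a.plays < b.plays, a.id < b.id.
genre groups: folk:{4,10,12,17,24} pop:{20,21} rock:{11}
Ordered by (a.id, b.id); first 5.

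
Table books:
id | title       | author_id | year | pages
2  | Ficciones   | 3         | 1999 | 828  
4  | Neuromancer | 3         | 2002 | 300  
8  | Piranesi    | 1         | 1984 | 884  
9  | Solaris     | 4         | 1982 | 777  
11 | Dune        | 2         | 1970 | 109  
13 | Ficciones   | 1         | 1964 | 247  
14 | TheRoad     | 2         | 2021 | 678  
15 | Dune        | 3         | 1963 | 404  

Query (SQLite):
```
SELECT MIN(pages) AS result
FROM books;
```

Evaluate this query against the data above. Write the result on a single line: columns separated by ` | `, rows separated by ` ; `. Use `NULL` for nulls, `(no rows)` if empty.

All pages values: [828, 300, 884, 777, 109, 247, 678, 404].
MIN of non-NULL values = 109.

109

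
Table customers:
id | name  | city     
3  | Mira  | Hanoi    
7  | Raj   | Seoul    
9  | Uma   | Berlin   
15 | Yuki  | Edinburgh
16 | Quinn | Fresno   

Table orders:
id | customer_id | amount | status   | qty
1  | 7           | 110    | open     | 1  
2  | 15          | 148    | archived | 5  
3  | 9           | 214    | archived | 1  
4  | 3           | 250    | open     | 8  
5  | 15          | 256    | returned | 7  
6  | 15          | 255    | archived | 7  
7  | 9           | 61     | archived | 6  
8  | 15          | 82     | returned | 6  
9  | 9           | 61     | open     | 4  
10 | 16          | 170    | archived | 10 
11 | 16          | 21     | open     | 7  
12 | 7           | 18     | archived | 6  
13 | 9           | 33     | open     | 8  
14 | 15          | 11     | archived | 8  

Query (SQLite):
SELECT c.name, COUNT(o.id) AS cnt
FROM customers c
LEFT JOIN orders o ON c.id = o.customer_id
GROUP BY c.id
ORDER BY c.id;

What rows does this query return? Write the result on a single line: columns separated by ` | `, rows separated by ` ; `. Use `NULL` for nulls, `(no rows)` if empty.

Mira | 1 ; Raj | 2 ; Uma | 4 ; Yuki | 5 ; Quinn | 2

LEFT JOIN keeps every customers row; unmatched ones get NULL for orders columns.
Group by customers.id and compute COUNT(o.id). COUNT(col) of an all-NULL group is 0.
  3: ids {4} → COUNT(o.id)=1
  7: ids {1, 12} → COUNT(o.id)=2
  9: ids {3, 7, 9, 13} → COUNT(o.id)=4
  15: ids {2, 5, 6, 8, 14} → COUNT(o.id)=5
  16: ids {10, 11} → COUNT(o.id)=2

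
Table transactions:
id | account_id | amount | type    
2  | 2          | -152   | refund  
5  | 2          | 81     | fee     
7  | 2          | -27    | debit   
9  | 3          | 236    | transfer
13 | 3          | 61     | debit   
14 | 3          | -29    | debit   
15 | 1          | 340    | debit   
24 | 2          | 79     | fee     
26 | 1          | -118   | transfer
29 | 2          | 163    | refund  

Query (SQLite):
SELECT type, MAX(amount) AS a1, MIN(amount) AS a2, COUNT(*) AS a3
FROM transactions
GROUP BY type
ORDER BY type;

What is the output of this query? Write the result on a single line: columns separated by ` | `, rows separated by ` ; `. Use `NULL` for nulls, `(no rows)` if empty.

debit | 340 | -29 | 4 ; fee | 81 | 79 | 2 ; refund | 163 | -152 | 2 ; transfer | 236 | -118 | 2

Group transactions by type.
Per group compute: MAX(amount), MIN(amount), COUNT(*).
  debit: ids {7, 13, 14, 15} → MAX(amount)=340, MIN(amount)=-29, COUNT(*)=4
  fee: ids {5, 24} → MAX(amount)=81, MIN(amount)=79, COUNT(*)=2
  refund: ids {2, 29} → MAX(amount)=163, MIN(amount)=-152, COUNT(*)=2
  transfer: ids {9, 26} → MAX(amount)=236, MIN(amount)=-118, COUNT(*)=2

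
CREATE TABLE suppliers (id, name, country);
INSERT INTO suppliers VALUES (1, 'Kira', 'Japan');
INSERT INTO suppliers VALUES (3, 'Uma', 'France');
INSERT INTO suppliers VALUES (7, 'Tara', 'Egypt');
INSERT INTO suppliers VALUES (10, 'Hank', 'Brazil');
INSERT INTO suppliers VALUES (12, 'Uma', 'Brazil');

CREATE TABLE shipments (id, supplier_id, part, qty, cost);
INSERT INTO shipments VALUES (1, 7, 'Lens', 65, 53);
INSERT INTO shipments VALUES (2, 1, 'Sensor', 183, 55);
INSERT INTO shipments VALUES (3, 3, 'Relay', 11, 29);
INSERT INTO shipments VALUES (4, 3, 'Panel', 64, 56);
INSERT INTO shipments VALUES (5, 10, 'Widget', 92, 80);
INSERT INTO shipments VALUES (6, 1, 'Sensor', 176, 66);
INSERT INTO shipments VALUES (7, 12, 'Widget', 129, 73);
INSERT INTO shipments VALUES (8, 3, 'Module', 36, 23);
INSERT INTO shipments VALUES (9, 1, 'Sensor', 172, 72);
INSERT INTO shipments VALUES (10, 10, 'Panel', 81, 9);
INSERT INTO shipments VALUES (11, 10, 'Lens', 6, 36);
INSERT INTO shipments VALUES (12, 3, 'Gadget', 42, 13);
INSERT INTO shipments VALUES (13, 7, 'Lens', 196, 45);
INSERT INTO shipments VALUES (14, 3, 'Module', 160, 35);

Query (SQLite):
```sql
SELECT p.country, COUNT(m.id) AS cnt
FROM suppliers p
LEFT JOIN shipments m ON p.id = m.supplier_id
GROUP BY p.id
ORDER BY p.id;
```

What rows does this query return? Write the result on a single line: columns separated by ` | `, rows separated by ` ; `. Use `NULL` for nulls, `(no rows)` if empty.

Japan | 3 ; France | 5 ; Egypt | 2 ; Brazil | 3 ; Brazil | 1

LEFT JOIN keeps every suppliers row; unmatched ones get NULL for shipments columns.
Group by suppliers.id and compute COUNT(m.id). COUNT(col) of an all-NULL group is 0.
  1: ids {2, 6, 9} → COUNT(m.id)=3
  3: ids {3, 4, 8, 12, 14} → COUNT(m.id)=5
  7: ids {1, 13} → COUNT(m.id)=2
  10: ids {5, 10, 11} → COUNT(m.id)=3
  12: ids {7} → COUNT(m.id)=1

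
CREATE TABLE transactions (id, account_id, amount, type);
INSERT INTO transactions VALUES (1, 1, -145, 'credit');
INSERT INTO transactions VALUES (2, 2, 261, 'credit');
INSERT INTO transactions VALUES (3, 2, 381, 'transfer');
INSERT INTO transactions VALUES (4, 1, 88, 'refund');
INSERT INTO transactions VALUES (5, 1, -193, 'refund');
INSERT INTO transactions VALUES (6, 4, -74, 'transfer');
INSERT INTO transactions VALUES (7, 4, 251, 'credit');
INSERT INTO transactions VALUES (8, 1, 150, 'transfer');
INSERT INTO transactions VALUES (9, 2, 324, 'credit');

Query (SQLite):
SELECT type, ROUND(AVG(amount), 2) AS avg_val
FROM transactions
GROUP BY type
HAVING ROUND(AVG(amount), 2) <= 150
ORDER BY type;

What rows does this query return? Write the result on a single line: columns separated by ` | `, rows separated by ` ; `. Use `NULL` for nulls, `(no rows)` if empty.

Partition transactions by type; compute ROUND(AVG(amount), 2) within each group.
HAVING: keep groups where ROUND(AVG(amount), 2) <= 150.
  credit: ids {1, 2, 7, 9} → ROUND(AVG(amount), 2)=172.75
  refund: ids {4, 5} → ROUND(AVG(amount), 2)=-52.5
  transfer: ids {3, 6, 8} → ROUND(AVG(amount), 2)=152.33

refund | -52.5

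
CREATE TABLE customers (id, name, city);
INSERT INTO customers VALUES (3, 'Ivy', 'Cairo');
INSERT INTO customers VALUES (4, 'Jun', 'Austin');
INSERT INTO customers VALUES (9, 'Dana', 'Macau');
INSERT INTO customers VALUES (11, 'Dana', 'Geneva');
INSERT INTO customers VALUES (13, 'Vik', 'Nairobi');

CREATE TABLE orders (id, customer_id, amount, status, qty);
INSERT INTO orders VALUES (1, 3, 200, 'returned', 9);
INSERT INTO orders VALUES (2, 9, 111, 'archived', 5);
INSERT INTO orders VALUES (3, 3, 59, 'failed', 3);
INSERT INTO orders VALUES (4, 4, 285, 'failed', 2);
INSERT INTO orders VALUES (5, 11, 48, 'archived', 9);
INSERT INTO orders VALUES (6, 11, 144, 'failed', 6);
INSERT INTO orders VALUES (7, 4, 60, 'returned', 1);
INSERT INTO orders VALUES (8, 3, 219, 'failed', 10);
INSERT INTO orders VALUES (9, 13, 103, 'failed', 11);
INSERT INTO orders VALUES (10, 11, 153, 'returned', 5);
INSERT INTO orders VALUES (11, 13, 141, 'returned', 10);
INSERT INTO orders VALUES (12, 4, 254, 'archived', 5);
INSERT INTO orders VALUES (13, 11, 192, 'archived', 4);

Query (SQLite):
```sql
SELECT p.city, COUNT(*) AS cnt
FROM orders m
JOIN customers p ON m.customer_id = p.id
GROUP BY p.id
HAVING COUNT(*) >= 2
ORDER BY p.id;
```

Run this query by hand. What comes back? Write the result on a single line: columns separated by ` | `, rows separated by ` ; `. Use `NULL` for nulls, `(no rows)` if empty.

Cairo | 3 ; Austin | 3 ; Geneva | 4 ; Nairobi | 2

Join each orders row to its customers via customer_id.
Group joined rows by customers.id; compute COUNT(*) per group.
HAVING: keep groups with count ≥ 2.
  3: ids {1, 3, 8} → COUNT(*)=3
  4: ids {4, 7, 12} → COUNT(*)=3
  9: ids {2} → COUNT(*)=1
  11: ids {5, 6, 10, 13} → COUNT(*)=4
  13: ids {9, 11} → COUNT(*)=2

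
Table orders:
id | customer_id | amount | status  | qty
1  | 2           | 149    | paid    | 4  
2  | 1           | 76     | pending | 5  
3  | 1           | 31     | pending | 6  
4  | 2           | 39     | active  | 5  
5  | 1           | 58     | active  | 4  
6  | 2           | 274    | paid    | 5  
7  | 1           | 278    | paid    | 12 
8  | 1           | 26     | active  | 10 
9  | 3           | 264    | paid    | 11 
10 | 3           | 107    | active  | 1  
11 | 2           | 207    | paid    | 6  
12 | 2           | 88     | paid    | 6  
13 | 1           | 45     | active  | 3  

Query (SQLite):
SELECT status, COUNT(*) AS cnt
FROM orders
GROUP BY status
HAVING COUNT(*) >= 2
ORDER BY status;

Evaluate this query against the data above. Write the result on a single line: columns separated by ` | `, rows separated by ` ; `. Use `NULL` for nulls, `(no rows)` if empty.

Partition orders by status; compute COUNT(*) within each group.
HAVING: keep groups with count ≥ 2.
  active: ids {4, 5, 8, 10, 13} → COUNT(*)=5
  paid: ids {1, 6, 7, 9, 11, 12} → COUNT(*)=6
  pending: ids {2, 3} → COUNT(*)=2

active | 5 ; paid | 6 ; pending | 2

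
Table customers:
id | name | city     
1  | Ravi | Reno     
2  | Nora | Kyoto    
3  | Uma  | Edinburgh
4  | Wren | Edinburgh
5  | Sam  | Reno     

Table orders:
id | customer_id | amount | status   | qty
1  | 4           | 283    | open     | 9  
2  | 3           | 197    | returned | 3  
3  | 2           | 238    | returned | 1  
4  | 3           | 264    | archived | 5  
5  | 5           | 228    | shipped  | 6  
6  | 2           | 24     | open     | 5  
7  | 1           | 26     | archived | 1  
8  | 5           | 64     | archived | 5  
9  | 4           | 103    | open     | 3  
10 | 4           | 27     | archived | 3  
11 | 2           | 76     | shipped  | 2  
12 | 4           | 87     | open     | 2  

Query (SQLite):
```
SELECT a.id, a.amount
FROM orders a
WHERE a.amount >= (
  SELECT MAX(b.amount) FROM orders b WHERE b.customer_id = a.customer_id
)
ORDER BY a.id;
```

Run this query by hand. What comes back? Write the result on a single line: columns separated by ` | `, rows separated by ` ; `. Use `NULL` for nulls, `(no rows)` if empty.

1 | 283 ; 3 | 238 ; 4 | 264 ; 5 | 228 ; 7 | 26

For each orders row a, compute MAX(amount) over rows sharing a.customer_id.
Keep row a if a.amount >= that per-group MAX.
  customer_id=1: MAX(amount) = 26
  customer_id=2: MAX(amount) = 238
  customer_id=3: MAX(amount) = 264
  customer_id=4: MAX(amount) = 283
  customer_id=5: MAX(amount) = 228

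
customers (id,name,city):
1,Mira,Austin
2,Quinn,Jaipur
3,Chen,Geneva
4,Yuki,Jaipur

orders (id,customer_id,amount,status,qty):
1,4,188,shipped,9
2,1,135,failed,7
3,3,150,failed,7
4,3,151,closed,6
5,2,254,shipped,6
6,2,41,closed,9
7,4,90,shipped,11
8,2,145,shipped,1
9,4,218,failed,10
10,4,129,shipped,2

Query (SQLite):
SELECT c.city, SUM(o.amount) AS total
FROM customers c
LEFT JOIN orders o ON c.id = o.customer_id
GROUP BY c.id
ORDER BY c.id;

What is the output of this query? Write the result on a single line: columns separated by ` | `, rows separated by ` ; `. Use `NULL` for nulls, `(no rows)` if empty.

Austin | 135 ; Jaipur | 440 ; Geneva | 301 ; Jaipur | 625

LEFT JOIN keeps every customers row; unmatched ones get NULL for orders columns.
Group by customers.id and compute SUM(o.amount). SUM over an all-NULL group is NULL.
  1: ids {2} → SUM(o.amount)=135
  2: ids {5, 6, 8} → SUM(o.amount)=440
  3: ids {3, 4} → SUM(o.amount)=301
  4: ids {1, 7, 9, 10} → SUM(o.amount)=625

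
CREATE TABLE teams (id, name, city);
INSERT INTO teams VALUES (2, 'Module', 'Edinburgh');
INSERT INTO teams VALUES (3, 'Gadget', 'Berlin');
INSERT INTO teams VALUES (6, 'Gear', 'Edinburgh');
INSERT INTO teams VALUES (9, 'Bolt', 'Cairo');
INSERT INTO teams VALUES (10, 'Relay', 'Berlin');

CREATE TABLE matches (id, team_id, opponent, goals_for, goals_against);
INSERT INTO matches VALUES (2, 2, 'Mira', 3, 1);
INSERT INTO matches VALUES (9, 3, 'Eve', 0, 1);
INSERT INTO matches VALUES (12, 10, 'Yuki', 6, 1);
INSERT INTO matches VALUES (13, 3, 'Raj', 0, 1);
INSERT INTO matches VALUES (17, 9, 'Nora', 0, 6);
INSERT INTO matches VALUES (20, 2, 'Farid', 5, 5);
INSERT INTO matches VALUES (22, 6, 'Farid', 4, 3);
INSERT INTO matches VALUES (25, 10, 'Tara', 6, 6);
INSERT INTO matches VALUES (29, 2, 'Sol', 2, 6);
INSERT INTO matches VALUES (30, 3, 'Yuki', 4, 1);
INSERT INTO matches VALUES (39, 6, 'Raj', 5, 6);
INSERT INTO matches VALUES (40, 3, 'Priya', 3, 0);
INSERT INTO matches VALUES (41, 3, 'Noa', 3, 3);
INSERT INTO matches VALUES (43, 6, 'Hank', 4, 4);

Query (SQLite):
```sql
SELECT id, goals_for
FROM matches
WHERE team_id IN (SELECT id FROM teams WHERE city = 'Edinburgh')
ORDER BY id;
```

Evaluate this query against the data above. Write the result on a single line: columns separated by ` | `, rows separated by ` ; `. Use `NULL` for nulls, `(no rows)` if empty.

2 | 3 ; 20 | 5 ; 22 | 4 ; 29 | 2 ; 39 | 5 ; 43 | 4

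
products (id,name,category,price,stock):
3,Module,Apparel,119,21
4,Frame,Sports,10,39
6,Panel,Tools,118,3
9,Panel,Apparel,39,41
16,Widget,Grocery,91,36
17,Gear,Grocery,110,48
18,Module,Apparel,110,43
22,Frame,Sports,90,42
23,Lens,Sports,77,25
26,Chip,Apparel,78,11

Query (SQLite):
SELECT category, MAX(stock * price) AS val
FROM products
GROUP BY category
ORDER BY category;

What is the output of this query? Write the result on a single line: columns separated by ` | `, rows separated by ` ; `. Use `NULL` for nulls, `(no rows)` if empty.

For each row compute stock * price.
Group by category; take MAX of the expression per group.
  Apparel: ids {3, 9, 18, 26} → MAX(stock * price)=4730
  Grocery: ids {16, 17} → MAX(stock * price)=5280
  Sports: ids {4, 22, 23} → MAX(stock * price)=3780
  Tools: ids {6} → MAX(stock * price)=354

Apparel | 4730 ; Grocery | 5280 ; Sports | 3780 ; Tools | 354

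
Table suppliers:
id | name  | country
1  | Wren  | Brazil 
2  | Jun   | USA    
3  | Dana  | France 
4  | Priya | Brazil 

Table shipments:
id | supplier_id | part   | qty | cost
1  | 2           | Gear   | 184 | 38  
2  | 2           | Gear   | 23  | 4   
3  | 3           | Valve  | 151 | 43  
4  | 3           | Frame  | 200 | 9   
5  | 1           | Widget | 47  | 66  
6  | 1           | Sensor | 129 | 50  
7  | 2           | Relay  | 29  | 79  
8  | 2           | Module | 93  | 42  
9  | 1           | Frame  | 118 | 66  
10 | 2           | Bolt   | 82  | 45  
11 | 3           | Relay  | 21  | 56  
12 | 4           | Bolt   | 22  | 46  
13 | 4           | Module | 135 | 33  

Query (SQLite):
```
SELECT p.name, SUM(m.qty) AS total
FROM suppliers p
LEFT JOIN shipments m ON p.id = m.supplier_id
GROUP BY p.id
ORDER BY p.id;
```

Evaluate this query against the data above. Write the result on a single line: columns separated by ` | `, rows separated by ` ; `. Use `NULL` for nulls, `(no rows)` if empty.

Wren | 294 ; Jun | 411 ; Dana | 372 ; Priya | 157

LEFT JOIN keeps every suppliers row; unmatched ones get NULL for shipments columns.
Group by suppliers.id and compute SUM(m.qty). SUM over an all-NULL group is NULL.
  1: ids {5, 6, 9} → SUM(m.qty)=294
  2: ids {1, 2, 7, 8, 10} → SUM(m.qty)=411
  3: ids {3, 4, 11} → SUM(m.qty)=372
  4: ids {12, 13} → SUM(m.qty)=157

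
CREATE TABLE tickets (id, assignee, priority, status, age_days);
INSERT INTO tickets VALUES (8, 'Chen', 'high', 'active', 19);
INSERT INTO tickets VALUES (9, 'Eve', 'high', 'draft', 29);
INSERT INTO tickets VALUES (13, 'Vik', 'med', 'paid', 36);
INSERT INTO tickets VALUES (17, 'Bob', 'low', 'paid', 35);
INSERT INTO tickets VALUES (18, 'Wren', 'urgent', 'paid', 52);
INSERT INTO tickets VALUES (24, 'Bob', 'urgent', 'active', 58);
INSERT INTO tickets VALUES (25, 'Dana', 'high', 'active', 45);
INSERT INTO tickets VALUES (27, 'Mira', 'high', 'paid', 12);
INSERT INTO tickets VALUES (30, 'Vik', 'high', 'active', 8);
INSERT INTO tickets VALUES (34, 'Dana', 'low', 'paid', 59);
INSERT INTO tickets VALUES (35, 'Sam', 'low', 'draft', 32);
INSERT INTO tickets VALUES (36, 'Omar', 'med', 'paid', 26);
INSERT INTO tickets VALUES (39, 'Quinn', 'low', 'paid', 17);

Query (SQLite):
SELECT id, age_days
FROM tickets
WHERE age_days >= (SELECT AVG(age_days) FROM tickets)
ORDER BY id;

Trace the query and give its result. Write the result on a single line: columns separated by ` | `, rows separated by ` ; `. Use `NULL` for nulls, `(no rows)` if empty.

13 | 36 ; 17 | 35 ; 18 | 52 ; 24 | 58 ; 25 | 45 ; 34 | 59

Scalar subquery: AVG(age_days) over all tickets rows = 32.923077 (≈; comparison uses full precision).
Keep rows where age_days >= that value.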